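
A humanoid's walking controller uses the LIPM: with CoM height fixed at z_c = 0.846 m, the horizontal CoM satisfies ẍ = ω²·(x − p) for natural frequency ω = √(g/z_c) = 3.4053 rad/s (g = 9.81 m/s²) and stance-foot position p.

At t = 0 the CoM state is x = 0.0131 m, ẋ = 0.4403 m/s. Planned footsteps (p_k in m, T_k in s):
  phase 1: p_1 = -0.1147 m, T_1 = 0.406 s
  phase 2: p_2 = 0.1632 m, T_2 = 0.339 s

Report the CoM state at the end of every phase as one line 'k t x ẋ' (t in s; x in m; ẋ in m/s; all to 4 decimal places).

1 0.4060 0.3974 1.7451
2 0.7450 1.3036 4.1820

phase 1: p=-0.1147, T=0.406, ωT=1.382552, cosh=2.117998, sinh=1.867060; start (x,ẋ)=(0.013100, 0.440300) → end (x,ẋ)=(0.397388, 1.745094)
phase 2: p=0.1632, T=0.339, ωT=1.154397, cosh=1.743678, sinh=1.428431; start (x,ẋ)=(0.397388, 1.745094) → end (x,ẋ)=(1.303568, 4.182028)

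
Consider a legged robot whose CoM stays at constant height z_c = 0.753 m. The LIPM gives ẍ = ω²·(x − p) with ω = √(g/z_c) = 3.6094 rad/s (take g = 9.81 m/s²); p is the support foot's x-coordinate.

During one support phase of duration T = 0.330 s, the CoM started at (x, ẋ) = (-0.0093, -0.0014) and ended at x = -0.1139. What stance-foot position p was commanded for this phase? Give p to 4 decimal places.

ωT = 3.6094·0.330 = 1.191102; cosh(ωT) = 1.797296, sinh(ωT) = 1.493410
x(T) = p + (x₀−p)·cosh(ωT) + (ẋ₀/ω)·sinh(ωT) ⇒ p·(1 − cosh) = x(T) − x₀·cosh − (ẋ₀/ω)·sinh
numerator   = -0.1139 − (-0.0093)·1.797296 − (-0.0014/3.6094)·1.493410 = -0.096606
denominator = 1 − 1.797296 = -0.797296
p = -0.096606 / -0.797296 = 0.1212

p = 0.1212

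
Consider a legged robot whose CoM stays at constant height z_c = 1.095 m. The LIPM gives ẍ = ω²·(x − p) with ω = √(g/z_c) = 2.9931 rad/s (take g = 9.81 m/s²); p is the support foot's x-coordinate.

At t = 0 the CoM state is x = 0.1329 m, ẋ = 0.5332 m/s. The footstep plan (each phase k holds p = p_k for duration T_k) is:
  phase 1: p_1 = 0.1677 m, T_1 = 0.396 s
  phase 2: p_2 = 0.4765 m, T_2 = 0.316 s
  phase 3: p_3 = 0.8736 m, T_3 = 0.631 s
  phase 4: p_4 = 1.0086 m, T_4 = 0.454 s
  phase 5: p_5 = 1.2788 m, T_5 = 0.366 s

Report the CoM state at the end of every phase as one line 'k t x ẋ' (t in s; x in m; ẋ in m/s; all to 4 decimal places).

phase 1: p=0.1677, T=0.396, ωT=1.185268, cosh=1.788613, sinh=1.482949; start (x,ẋ)=(0.132900, 0.533200) → end (x,ẋ)=(0.369633, 0.799225)
phase 2: p=0.4765, T=0.316, ωT=0.945820, cosh=1.481642, sinh=1.093281; start (x,ẋ)=(0.369633, 0.799225) → end (x,ẋ)=(0.610092, 0.834465)
phase 3: p=0.8736, T=0.631, ωT=1.888646, cosh=3.380845, sinh=3.229568; start (x,ẋ)=(0.610092, 0.834465) → end (x,ẋ)=(0.883113, 0.274022)
phase 4: p=1.0086, T=0.454, ωT=1.358867, cosh=2.074367, sinh=1.817416; start (x,ẋ)=(0.883113, 0.274022) → end (x,ẋ)=(0.914681, -0.114189)
phase 5: p=1.2788, T=0.366, ωT=1.095475, cosh=1.662491, sinh=1.328110; start (x,ẋ)=(0.914681, -0.114189) → end (x,ẋ)=(0.622787, -1.637271)

1 0.3960 0.3696 0.7992
2 0.7120 0.6101 0.8345
3 1.3430 0.8831 0.2740
4 1.7970 0.9147 -0.1142
5 2.1630 0.6228 -1.6373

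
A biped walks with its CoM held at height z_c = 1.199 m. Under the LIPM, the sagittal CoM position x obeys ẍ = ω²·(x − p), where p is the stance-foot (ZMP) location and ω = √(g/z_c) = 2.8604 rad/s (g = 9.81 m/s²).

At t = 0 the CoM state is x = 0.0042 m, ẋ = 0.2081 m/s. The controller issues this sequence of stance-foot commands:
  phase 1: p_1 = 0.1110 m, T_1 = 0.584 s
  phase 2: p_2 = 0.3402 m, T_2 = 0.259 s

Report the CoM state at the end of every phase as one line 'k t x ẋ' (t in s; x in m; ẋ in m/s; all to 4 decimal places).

phase 1: p=0.1110, T=0.584, ωT=1.670474, cosh=2.751421, sinh=2.563263; start (x,ẋ)=(0.004200, 0.208100) → end (x,ẋ)=(0.003631, -0.210482)
phase 2: p=0.3402, T=0.259, ωT=0.740844, cosh=1.287208, sinh=0.810496; start (x,ẋ)=(0.003631, -0.210482) → end (x,ẋ)=(-0.152675, -1.051217)

1 0.5840 0.0036 -0.2105
2 0.8430 -0.1527 -1.0512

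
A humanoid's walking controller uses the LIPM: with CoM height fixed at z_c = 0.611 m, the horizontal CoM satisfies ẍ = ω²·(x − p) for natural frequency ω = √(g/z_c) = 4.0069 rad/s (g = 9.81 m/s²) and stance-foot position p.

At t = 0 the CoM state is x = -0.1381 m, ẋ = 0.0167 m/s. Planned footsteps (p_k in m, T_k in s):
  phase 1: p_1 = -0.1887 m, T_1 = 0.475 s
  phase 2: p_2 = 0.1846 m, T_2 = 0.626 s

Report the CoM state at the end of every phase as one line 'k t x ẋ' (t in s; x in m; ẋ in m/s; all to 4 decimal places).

1 0.4750 -0.0016 0.7221
2 1.1010 0.1333 -0.0861

phase 1: p=-0.1887, T=0.475, ωT=1.903277, cosh=3.428461, sinh=3.279382; start (x,ẋ)=(-0.138100, 0.016700) → end (x,ẋ)=(-0.001552, 0.722147)
phase 2: p=0.1846, T=0.626, ωT=2.508319, cosh=6.182836, sinh=6.101431; start (x,ẋ)=(-0.001552, 0.722147) → end (x,ẋ)=(0.133289, -0.086094)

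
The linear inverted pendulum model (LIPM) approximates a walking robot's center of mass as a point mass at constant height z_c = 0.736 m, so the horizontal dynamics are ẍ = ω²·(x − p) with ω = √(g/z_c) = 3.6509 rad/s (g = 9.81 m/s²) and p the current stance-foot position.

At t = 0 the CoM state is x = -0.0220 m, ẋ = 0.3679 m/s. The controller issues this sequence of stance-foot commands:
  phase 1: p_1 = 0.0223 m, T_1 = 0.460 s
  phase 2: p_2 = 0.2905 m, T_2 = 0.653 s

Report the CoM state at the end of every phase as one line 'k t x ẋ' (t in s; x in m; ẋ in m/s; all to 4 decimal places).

phase 1: p=0.0223, T=0.460, ωT=1.679414, cosh=2.774448, sinh=2.587965; start (x,ẋ)=(-0.022000, 0.367900) → end (x,ẋ)=(0.160180, 0.602155)
phase 2: p=0.2905, T=0.653, ωT=2.384038, cosh=5.470398, sinh=5.378220; start (x,ẋ)=(0.160180, 0.602155) → end (x,ẋ)=(0.464647, 0.735157)

1 0.4600 0.1602 0.6022
2 1.1130 0.4646 0.7352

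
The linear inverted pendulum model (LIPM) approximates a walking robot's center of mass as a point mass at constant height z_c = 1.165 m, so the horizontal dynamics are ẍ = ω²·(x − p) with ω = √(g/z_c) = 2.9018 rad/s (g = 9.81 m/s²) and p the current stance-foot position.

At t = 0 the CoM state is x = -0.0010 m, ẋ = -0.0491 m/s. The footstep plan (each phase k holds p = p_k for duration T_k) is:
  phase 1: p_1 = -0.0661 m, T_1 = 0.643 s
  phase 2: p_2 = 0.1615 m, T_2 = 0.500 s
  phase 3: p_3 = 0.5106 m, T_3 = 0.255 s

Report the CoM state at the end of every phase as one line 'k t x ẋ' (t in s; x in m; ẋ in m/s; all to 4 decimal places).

phase 1: p=-0.0661, T=0.643, ωT=1.865857, cosh=3.308119, sinh=3.153355; start (x,ẋ)=(-0.001000, -0.049100) → end (x,ẋ)=(0.095902, 0.433263)
phase 2: p=0.1615, T=0.500, ωT=1.450900, cosh=2.250656, sinh=2.016297; start (x,ẋ)=(0.095902, 0.433263) → end (x,ẋ)=(0.314911, 0.591319)
phase 3: p=0.5106, T=0.255, ωT=0.739959, cosh=1.286492, sinh=0.809358; start (x,ẋ)=(0.314911, 0.591319) → end (x,ẋ)=(0.423777, 0.301134)

1 0.6430 0.0959 0.4333
2 1.1430 0.3149 0.5913
3 1.3980 0.4238 0.3011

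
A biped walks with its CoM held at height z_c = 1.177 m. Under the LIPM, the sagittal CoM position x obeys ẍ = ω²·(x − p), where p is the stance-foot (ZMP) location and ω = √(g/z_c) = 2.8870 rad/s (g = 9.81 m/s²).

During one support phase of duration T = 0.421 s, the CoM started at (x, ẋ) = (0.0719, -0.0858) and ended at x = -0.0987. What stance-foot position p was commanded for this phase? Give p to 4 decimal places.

ωT = 2.8870·0.421 = 1.215427; cosh(ωT) = 1.834158, sinh(ωT) = 1.537575
x(T) = p + (x₀−p)·cosh(ωT) + (ẋ₀/ω)·sinh(ωT) ⇒ p·(1 − cosh) = x(T) − x₀·cosh − (ẋ₀/ω)·sinh
numerator   = -0.0987 − (0.0719)·1.834158 − (-0.0858/2.8870)·1.537575 = -0.184880
denominator = 1 − 1.834158 = -0.834158
p = -0.184880 / -0.834158 = 0.2216

p = 0.2216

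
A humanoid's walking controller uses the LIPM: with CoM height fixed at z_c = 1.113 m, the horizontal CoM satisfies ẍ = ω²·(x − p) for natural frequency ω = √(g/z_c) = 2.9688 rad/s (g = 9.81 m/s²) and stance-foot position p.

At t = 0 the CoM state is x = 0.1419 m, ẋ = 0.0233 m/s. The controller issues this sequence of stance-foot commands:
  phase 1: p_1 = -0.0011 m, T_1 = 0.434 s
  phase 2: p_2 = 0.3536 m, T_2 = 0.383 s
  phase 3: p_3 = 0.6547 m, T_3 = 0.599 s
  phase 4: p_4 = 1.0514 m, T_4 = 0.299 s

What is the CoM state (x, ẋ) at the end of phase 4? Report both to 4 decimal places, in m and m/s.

x = 2.6232, ẋ = 5.2343

phase 1: p=-0.0011, T=0.434, ωT=1.288459, cosh=1.951444, sinh=1.675749; start (x,ẋ)=(0.141900, 0.023300) → end (x,ẋ)=(0.291108, 0.756888)
phase 2: p=0.3536, T=0.383, ωT=1.137050, cosh=1.719161, sinh=1.398398; start (x,ẋ)=(0.291108, 0.756888) → end (x,ẋ)=(0.602685, 1.041775)
phase 3: p=0.6547, T=0.599, ωT=1.778311, cosh=3.044387, sinh=2.875464; start (x,ẋ)=(0.602685, 1.041775) → end (x,ẋ)=(1.505369, 2.727531)
phase 4: p=1.0514, T=0.299, ωT=0.887671, cosh=1.420539, sinh=1.008926; start (x,ẋ)=(1.505369, 2.727531) → end (x,ẋ)=(2.623213, 5.234337)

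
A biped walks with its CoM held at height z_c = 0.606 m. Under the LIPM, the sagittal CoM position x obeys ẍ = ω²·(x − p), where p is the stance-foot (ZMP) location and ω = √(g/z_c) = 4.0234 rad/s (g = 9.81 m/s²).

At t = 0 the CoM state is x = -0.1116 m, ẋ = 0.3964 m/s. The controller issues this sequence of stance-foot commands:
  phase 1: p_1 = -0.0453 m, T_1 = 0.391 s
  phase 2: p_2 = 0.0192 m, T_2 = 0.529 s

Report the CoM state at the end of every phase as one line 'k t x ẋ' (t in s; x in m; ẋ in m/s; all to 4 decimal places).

phase 1: p=-0.0453, T=0.391, ωT=1.573149, cosh=2.514601, sinh=2.307210; start (x,ẋ)=(-0.111600, 0.396400) → end (x,ẋ)=(0.015297, 0.381336)
phase 2: p=0.0192, T=0.529, ωT=2.128379, cosh=4.260132, sinh=4.141102; start (x,ẋ)=(0.015297, 0.381336) → end (x,ẋ)=(0.395063, 1.559508)

1 0.3910 0.0153 0.3813
2 0.9200 0.3951 1.5595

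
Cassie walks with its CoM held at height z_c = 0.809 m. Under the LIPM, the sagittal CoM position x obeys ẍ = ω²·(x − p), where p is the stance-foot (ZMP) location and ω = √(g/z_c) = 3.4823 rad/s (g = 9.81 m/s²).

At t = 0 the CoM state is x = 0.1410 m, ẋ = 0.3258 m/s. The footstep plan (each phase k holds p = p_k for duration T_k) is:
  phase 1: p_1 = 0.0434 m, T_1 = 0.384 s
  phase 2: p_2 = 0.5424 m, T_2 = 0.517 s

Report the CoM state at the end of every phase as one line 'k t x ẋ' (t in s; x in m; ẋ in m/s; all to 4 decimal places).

1 0.3840 0.4079 1.2657
2 0.9010 1.1942 2.5563

phase 1: p=0.0434, T=0.384, ωT=1.337203, cosh=2.035478, sinh=1.772899; start (x,ẋ)=(0.141000, 0.325800) → end (x,ẋ)=(0.407933, 1.265718)
phase 2: p=0.5424, T=0.517, ωT=1.800349, cosh=3.108500, sinh=2.943259; start (x,ẋ)=(0.407933, 1.265718) → end (x,ẋ)=(1.194202, 2.556293)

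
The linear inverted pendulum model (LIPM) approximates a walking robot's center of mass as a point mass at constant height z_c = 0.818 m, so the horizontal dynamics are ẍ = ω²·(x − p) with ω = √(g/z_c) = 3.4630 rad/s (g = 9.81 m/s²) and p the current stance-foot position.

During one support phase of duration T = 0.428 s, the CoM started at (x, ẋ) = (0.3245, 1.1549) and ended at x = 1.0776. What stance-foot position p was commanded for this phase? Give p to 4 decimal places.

p = 0.2812

ωT = 3.4630·0.428 = 1.482164; cosh(ωT) = 2.314804, sinh(ωT) = 2.087658
x(T) = p + (x₀−p)·cosh(ωT) + (ẋ₀/ω)·sinh(ωT) ⇒ p·(1 − cosh) = x(T) − x₀·cosh − (ẋ₀/ω)·sinh
numerator   = 1.0776 − (0.3245)·2.314804 − (1.1549/3.4630)·2.087658 = -0.369782
denominator = 1 − 2.314804 = -1.314804
p = -0.369782 / -1.314804 = 0.2812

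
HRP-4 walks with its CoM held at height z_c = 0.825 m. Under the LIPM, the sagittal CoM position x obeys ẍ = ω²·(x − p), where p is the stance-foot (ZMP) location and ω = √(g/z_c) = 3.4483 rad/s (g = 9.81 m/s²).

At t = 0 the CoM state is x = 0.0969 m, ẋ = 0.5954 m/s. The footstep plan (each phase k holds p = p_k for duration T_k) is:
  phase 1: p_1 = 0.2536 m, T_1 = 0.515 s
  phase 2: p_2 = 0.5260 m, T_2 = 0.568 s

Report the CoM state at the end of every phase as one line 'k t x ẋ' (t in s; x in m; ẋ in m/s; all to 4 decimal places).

1 0.5150 0.2729 0.2587
2 1.0830 -0.1286 -2.0975

phase 1: p=0.2536, T=0.515, ωT=1.775875, cosh=3.037389, sinh=2.868054; start (x,ẋ)=(0.096900, 0.595400) → end (x,ẋ)=(0.272853, 0.258713)
phase 2: p=0.5260, T=0.568, ωT=1.958634, cosh=3.615345, sinh=3.474294; start (x,ẋ)=(0.272853, 0.258713) → end (x,ẋ)=(-0.128551, -2.097469)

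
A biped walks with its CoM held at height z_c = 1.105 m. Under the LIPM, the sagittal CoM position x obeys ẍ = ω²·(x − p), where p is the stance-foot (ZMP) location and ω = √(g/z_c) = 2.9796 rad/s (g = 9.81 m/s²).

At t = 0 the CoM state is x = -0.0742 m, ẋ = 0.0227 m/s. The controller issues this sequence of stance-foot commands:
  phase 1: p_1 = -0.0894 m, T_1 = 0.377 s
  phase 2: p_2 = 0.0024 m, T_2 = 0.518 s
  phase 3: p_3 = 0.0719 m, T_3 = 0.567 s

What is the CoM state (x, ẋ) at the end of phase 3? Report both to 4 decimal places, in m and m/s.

phase 1: p=-0.0894, T=0.377, ωT=1.123309, cosh=1.700108, sinh=1.374906; start (x,ẋ)=(-0.074200, 0.022700) → end (x,ẋ)=(-0.053084, 0.100862)
phase 2: p=0.0024, T=0.518, ωT=1.543433, cosh=2.447138, sinh=2.233492; start (x,ẋ)=(-0.053084, 0.100862) → end (x,ẋ)=(-0.057771, -0.122416)
phase 3: p=0.0719, T=0.567, ωT=1.689433, cosh=2.800517, sinh=2.615893; start (x,ẋ)=(-0.057771, -0.122416) → end (x,ẋ)=(-0.398719, -1.353524)

x = -0.3987, ẋ = -1.3535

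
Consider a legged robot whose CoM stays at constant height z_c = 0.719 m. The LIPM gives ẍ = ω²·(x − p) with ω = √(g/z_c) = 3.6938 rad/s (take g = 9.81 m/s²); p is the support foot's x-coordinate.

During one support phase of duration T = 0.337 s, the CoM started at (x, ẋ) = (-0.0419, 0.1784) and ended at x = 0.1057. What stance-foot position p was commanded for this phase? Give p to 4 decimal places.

ωT = 3.6938·0.337 = 1.244811; cosh(ωT) = 1.880136, sinh(ωT) = 1.592141
x(T) = p + (x₀−p)·cosh(ωT) + (ẋ₀/ω)·sinh(ωT) ⇒ p·(1 − cosh) = x(T) − x₀·cosh − (ẋ₀/ω)·sinh
numerator   = 0.1057 − (-0.0419)·1.880136 − (0.1784/3.6938)·1.592141 = 0.107582
denominator = 1 − 1.880136 = -0.880136
p = 0.107582 / -0.880136 = -0.1222

p = -0.1222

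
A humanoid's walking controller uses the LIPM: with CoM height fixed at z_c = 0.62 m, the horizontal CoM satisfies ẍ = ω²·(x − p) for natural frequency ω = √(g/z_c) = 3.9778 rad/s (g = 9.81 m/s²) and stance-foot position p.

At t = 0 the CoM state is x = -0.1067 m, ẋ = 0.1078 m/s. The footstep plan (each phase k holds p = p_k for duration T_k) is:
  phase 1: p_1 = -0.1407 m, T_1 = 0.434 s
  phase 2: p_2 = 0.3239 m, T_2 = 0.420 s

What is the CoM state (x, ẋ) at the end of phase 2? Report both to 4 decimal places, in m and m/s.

x = -0.0418, ẋ = -1.1081

phase 1: p=-0.1407, T=0.434, ωT=1.726365, cosh=2.899059, sinh=2.721129; start (x,ẋ)=(-0.106700, 0.107800) → end (x,ẋ)=(0.031612, 0.680538)
phase 2: p=0.3239, T=0.420, ωT=1.670676, cosh=2.751940, sinh=2.563820; start (x,ẋ)=(0.031612, 0.680538) → end (x,ẋ)=(-0.041831, -1.108062)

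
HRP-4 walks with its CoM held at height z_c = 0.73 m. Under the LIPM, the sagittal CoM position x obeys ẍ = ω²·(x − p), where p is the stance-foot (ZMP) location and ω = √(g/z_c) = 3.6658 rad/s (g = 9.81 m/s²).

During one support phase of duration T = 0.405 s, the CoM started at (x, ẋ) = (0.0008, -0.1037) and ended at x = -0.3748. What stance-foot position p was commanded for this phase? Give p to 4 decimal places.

p = 0.2405

ωT = 3.6658·0.405 = 1.484649; cosh(ωT) = 2.319999, sinh(ωT) = 2.093417
x(T) = p + (x₀−p)·cosh(ωT) + (ẋ₀/ω)·sinh(ωT) ⇒ p·(1 − cosh) = x(T) − x₀·cosh − (ẋ₀/ω)·sinh
numerator   = -0.3748 − (0.0008)·2.319999 − (-0.1037/3.6658)·2.093417 = -0.317436
denominator = 1 − 2.319999 = -1.319999
p = -0.317436 / -1.319999 = 0.2405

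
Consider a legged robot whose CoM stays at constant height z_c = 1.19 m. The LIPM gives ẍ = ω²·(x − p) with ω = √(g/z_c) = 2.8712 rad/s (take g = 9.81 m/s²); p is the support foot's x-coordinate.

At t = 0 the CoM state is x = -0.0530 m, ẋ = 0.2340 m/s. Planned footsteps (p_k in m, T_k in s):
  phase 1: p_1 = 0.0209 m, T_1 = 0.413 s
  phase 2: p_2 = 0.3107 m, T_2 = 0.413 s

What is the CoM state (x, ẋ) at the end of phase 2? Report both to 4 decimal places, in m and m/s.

phase 1: p=0.0209, T=0.413, ωT=1.185806, cosh=1.789411, sinh=1.483911; start (x,ẋ)=(-0.053000, 0.234000) → end (x,ẋ)=(0.009600, 0.103863)
phase 2: p=0.3107, T=0.413, ωT=1.185806, cosh=1.789411, sinh=1.483911; start (x,ẋ)=(0.009600, 0.103863) → end (x,ẋ)=(-0.174413, -1.097015)

x = -0.1744, ẋ = -1.0970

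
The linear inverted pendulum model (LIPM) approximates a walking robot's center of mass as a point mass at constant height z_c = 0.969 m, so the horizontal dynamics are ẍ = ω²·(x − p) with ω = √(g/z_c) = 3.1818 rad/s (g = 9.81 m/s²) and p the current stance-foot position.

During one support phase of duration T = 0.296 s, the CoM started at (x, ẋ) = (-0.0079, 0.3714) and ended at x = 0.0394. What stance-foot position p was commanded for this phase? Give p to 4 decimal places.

p = 0.1589

ωT = 3.1818·0.296 = 0.941813; cosh(ωT) = 1.477273, sinh(ωT) = 1.087353
x(T) = p + (x₀−p)·cosh(ωT) + (ẋ₀/ω)·sinh(ωT) ⇒ p·(1 − cosh) = x(T) − x₀·cosh − (ẋ₀/ω)·sinh
numerator   = 0.0394 − (-0.0079)·1.477273 − (0.3714/3.1818)·1.087353 = -0.075852
denominator = 1 − 1.477273 = -0.477273
p = -0.075852 / -0.477273 = 0.1589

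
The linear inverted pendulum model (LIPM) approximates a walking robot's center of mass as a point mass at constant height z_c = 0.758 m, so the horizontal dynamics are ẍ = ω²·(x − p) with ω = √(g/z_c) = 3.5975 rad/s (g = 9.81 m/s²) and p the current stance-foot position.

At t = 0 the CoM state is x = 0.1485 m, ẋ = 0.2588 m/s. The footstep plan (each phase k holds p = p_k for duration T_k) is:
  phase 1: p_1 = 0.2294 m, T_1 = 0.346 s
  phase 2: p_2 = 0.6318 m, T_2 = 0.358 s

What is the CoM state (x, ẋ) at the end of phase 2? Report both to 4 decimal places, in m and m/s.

phase 1: p=0.2294, T=0.346, ωT=1.244735, cosh=1.880016, sinh=1.591999; start (x,ẋ)=(0.148500, 0.258800) → end (x,ẋ)=(0.191833, 0.023216)
phase 2: p=0.6318, T=0.358, ωT=1.287905, cosh=1.950516, sinh=1.674668; start (x,ẋ)=(0.191833, 0.023216) → end (x,ẋ)=(-0.215555, -2.605347)

x = -0.2156, ẋ = -2.6053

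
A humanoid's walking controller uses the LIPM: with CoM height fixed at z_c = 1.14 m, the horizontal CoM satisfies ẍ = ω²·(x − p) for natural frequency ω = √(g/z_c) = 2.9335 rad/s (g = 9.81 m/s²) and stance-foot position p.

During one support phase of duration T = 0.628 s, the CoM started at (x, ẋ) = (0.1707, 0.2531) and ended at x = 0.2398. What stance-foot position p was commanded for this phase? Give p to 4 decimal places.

p = 0.2585

ωT = 2.9335·0.628 = 1.842238; cosh(ωT) = 3.234554, sinh(ωT) = 3.076092
x(T) = p + (x₀−p)·cosh(ωT) + (ẋ₀/ω)·sinh(ωT) ⇒ p·(1 − cosh) = x(T) − x₀·cosh − (ẋ₀/ω)·sinh
numerator   = 0.2398 − (0.1707)·3.234554 − (0.2531/2.9335)·3.076092 = -0.577741
denominator = 1 − 3.234554 = -2.234554
p = -0.577741 / -2.234554 = 0.2585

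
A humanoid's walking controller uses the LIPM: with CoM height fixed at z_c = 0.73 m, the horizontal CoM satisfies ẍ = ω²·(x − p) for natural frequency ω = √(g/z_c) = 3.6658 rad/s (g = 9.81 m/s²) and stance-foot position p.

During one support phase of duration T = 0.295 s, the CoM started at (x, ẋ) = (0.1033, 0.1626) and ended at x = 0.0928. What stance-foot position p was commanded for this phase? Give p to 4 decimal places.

p = 0.2095

ωT = 3.6658·0.295 = 1.081411; cosh(ωT) = 1.643977, sinh(ωT) = 1.304860
x(T) = p + (x₀−p)·cosh(ωT) + (ẋ₀/ω)·sinh(ωT) ⇒ p·(1 − cosh) = x(T) − x₀·cosh − (ẋ₀/ω)·sinh
numerator   = 0.0928 − (0.1033)·1.643977 − (0.1626/3.6658)·1.304860 = -0.134901
denominator = 1 − 1.643977 = -0.643977
p = -0.134901 / -0.643977 = 0.2095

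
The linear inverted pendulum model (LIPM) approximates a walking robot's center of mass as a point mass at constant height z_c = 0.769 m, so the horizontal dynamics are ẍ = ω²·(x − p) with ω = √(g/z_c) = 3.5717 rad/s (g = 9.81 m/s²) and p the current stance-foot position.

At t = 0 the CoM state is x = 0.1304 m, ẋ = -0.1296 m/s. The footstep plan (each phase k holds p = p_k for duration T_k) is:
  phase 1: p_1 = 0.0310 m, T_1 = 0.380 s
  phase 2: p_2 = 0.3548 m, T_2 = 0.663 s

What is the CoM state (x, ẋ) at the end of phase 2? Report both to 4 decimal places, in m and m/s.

x = -0.0781, ẋ = -1.4497

phase 1: p=0.0310, T=0.380, ωT=1.357246, cosh=2.071423, sinh=1.814055; start (x,ẋ)=(0.130400, -0.129600) → end (x,ẋ)=(0.171076, 0.375582)
phase 2: p=0.3548, T=0.663, ωT=2.368037, cosh=5.385040, sinh=5.291375; start (x,ẋ)=(0.171076, 0.375582) → end (x,ẋ)=(-0.078146, -1.449713)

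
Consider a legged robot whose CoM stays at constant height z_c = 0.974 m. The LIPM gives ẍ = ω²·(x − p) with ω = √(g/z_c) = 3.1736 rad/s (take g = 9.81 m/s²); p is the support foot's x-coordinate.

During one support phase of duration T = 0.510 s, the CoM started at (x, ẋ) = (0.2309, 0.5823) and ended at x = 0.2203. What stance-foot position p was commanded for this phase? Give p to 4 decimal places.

ωT = 3.1736·0.510 = 1.618536; cosh(ωT) = 2.621943, sinh(ωT) = 2.423755
x(T) = p + (x₀−p)·cosh(ωT) + (ẋ₀/ω)·sinh(ωT) ⇒ p·(1 − cosh) = x(T) − x₀·cosh − (ẋ₀/ω)·sinh
numerator   = 0.2203 − (0.2309)·2.621943 − (0.5823/3.1736)·2.423755 = -0.829823
denominator = 1 − 2.621943 = -1.621943
p = -0.829823 / -1.621943 = 0.5116

p = 0.5116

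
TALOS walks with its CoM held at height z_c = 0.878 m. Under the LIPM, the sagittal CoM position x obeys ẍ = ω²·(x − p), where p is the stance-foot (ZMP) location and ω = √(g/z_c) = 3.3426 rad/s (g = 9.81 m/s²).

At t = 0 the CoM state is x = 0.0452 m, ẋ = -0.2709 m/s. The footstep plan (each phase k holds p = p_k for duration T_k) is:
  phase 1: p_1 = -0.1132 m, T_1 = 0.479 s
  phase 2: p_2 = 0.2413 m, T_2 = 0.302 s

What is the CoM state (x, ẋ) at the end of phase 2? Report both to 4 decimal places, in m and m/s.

x = 0.2254, ẋ = 0.3198

phase 1: p=-0.1132, T=0.479, ωT=1.601105, cosh=2.580092, sinh=2.378419; start (x,ẋ)=(0.045200, -0.270900) → end (x,ẋ)=(0.102728, 0.560349)
phase 2: p=0.2413, T=0.302, ωT=1.009465, cosh=1.554273, sinh=1.189860; start (x,ẋ)=(0.102728, 0.560349) → end (x,ẋ)=(0.225388, 0.319805)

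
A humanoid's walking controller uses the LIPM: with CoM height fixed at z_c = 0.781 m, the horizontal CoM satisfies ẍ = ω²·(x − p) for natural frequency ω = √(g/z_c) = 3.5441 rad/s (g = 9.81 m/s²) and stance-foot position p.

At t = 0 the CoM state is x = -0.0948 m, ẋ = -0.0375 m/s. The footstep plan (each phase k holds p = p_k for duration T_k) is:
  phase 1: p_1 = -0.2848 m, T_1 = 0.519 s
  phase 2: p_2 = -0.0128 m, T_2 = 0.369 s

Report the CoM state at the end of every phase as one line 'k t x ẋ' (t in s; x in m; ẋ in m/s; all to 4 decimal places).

1 0.5190 0.2957 1.9442
2 0.8880 1.5393 5.7311

phase 1: p=-0.2848, T=0.519, ωT=1.839388, cosh=3.225800, sinh=3.066885; start (x,ẋ)=(-0.094800, -0.037500) → end (x,ẋ)=(0.295651, 1.944209)
phase 2: p=-0.0128, T=0.369, ωT=1.307773, cosh=1.984175, sinh=1.713754; start (x,ẋ)=(0.295651, 1.944209) → end (x,ẋ)=(1.539346, 5.731096)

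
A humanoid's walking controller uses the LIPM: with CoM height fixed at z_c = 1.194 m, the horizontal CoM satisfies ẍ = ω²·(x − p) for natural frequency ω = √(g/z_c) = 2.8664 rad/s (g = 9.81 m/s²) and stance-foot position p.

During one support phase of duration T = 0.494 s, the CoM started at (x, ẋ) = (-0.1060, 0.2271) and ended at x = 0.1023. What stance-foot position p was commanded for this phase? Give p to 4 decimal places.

p = -0.1523

ωT = 2.8664·0.494 = 1.416002; cosh(ωT) = 2.181647, sinh(ωT) = 1.938965
x(T) = p + (x₀−p)·cosh(ωT) + (ẋ₀/ω)·sinh(ωT) ⇒ p·(1 − cosh) = x(T) − x₀·cosh − (ẋ₀/ω)·sinh
numerator   = 0.1023 − (-0.1060)·2.181647 − (0.2271/2.8664)·1.938965 = 0.179934
denominator = 1 − 2.181647 = -1.181647
p = 0.179934 / -1.181647 = -0.1523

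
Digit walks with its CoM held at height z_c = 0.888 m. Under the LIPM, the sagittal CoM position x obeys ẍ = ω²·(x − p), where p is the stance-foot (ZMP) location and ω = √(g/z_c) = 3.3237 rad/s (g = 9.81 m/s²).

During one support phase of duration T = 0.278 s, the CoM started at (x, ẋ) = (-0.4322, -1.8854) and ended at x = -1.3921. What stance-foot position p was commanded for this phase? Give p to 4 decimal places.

p = 0.3491

ωT = 3.3237·0.278 = 0.923989; cosh(ωT) = 1.458126, sinh(ωT) = 1.061193
x(T) = p + (x₀−p)·cosh(ωT) + (ẋ₀/ω)·sinh(ωT) ⇒ p·(1 − cosh) = x(T) − x₀·cosh − (ẋ₀/ω)·sinh
numerator   = -1.3921 − (-0.4322)·1.458126 − (-1.8854/3.3237)·1.061193 = -0.159926
denominator = 1 − 1.458126 = -0.458126
p = -0.159926 / -0.458126 = 0.3491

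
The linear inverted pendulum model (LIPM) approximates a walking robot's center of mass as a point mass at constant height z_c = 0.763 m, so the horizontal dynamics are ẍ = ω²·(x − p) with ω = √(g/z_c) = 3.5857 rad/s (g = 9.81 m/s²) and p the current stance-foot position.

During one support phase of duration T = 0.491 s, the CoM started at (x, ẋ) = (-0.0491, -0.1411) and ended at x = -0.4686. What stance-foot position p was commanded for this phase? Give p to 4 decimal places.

p = 0.1056

ωT = 3.5857·0.491 = 1.760579; cosh(ωT) = 2.993874, sinh(ωT) = 2.821928
x(T) = p + (x₀−p)·cosh(ωT) + (ẋ₀/ω)·sinh(ωT) ⇒ p·(1 − cosh) = x(T) − x₀·cosh − (ẋ₀/ω)·sinh
numerator   = -0.4686 − (-0.0491)·2.993874 − (-0.1411/3.5857)·2.821928 = -0.210556
denominator = 1 − 2.993874 = -1.993874
p = -0.210556 / -1.993874 = 0.1056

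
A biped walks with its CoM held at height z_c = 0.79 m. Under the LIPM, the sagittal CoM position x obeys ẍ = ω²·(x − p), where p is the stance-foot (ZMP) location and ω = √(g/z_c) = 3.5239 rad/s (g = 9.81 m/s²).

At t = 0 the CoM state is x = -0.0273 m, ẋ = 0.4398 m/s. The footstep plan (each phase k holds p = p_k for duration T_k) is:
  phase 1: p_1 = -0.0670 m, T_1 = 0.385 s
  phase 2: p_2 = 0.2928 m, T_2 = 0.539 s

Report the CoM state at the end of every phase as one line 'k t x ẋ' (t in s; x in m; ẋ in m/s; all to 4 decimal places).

phase 1: p=-0.0670, T=0.385, ωT=1.356702, cosh=2.070436, sinh=1.812927; start (x,ẋ)=(-0.027300, 0.439800) → end (x,ẋ)=(0.241458, 1.164204)
phase 2: p=0.2928, T=0.539, ωT=1.899382, cosh=3.415713, sinh=3.266052; start (x,ẋ)=(0.241458, 1.164204) → end (x,ẋ)=(1.196450, 3.385685)

1 0.3850 0.2415 1.1642
2 0.9240 1.1964 3.3857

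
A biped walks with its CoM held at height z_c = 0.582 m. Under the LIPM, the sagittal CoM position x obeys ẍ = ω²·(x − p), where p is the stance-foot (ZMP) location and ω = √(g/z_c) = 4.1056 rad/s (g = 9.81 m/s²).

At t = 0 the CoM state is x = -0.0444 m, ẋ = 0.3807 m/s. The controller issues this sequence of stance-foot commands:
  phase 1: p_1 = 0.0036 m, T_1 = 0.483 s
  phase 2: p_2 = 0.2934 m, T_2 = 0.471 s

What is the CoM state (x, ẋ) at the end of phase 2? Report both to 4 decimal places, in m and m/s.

phase 1: p=0.0036, T=0.483, ωT=1.983005, cosh=3.701097, sinh=3.563442; start (x,ẋ)=(-0.044400, 0.380700) → end (x,ẋ)=(0.156375, 0.706764)
phase 2: p=0.2934, T=0.471, ωT=1.933738, cosh=3.529958, sinh=3.385351; start (x,ẋ)=(0.156375, 0.706764) → end (x,ẋ)=(0.392482, 0.590347)

x = 0.3925, ẋ = 0.5903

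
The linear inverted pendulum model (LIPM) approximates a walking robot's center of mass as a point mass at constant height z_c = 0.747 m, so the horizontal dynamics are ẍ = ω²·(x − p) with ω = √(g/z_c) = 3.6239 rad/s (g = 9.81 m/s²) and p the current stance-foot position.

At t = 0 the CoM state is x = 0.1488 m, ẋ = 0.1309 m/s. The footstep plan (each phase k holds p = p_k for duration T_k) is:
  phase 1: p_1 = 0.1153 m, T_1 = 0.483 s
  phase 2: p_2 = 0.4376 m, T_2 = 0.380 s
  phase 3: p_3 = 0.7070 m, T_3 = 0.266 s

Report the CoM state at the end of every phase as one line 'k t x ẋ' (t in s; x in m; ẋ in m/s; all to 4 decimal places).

1 0.4830 0.3155 0.7270
2 0.8630 0.5524 0.7112
3 1.1290 0.6947 0.4403

phase 1: p=0.1153, T=0.483, ωT=1.750344, cosh=2.965148, sinh=2.791433; start (x,ẋ)=(0.148800, 0.130900) → end (x,ẋ)=(0.315463, 0.727020)
phase 2: p=0.4376, T=0.380, ωT=1.377082, cosh=2.107817, sinh=1.855503; start (x,ẋ)=(0.315463, 0.727020) → end (x,ẋ)=(0.552404, 0.711153)
phase 3: p=0.7070, T=0.266, ωT=0.963957, cosh=1.501717, sinh=1.120336; start (x,ẋ)=(0.552404, 0.711153) → end (x,ẋ)=(0.694695, 0.440294)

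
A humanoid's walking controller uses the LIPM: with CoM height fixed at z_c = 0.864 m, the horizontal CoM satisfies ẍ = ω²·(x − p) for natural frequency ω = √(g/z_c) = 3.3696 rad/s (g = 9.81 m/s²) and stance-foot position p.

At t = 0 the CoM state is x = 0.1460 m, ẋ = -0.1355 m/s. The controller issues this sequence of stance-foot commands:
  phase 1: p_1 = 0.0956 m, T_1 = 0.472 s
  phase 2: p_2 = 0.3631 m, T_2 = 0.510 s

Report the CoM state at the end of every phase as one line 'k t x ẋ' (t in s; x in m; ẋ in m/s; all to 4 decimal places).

phase 1: p=0.0956, T=0.472, ωT=1.590451, cosh=2.554898, sinh=2.351064; start (x,ẋ)=(0.146000, -0.135500) → end (x,ẋ)=(0.129825, 0.053087)
phase 2: p=0.3631, T=0.510, ωT=1.718496, cosh=2.877736, sinh=2.698400; start (x,ẋ)=(0.129825, 0.053087) → end (x,ẋ)=(-0.265692, -1.968290)

1 0.4720 0.1298 0.0531
2 0.9820 -0.2657 -1.9683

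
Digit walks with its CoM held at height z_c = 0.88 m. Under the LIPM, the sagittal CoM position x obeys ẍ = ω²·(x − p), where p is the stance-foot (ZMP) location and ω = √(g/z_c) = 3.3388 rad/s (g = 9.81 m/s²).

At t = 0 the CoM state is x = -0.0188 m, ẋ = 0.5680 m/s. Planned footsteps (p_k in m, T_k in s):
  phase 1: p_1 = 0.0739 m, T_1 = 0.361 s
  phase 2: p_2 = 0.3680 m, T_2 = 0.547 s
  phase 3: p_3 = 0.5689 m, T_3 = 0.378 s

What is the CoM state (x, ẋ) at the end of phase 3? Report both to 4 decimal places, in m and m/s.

x = -0.2144, ẋ = -2.3686

phase 1: p=0.0739, T=0.361, ωT=1.205307, cosh=1.818692, sinh=1.519091; start (x,ẋ)=(-0.018800, 0.568000) → end (x,ẋ)=(0.163737, 0.562848)
phase 2: p=0.3680, T=0.547, ωT=1.826324, cosh=3.186007, sinh=3.025003; start (x,ẋ)=(0.163737, 0.562848) → end (x,ẋ)=(0.227164, -0.269798)
phase 3: p=0.5689, T=0.378, ωT=1.262066, cosh=1.907891, sinh=1.624823; start (x,ẋ)=(0.227164, -0.269798) → end (x,ẋ)=(-0.214392, -2.368650)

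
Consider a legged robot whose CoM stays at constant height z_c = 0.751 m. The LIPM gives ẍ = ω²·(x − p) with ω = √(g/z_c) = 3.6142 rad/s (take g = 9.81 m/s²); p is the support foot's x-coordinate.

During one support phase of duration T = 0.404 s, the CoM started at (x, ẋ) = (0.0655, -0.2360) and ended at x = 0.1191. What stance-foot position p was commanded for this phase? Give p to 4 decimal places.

ωT = 3.6142·0.404 = 1.460137; cosh(ωT) = 2.269377, sinh(ωT) = 2.037172
x(T) = p + (x₀−p)·cosh(ωT) + (ẋ₀/ω)·sinh(ωT) ⇒ p·(1 − cosh) = x(T) − x₀·cosh − (ẋ₀/ω)·sinh
numerator   = 0.1191 − (0.0655)·2.269377 − (-0.2360/3.6142)·2.037172 = 0.103479
denominator = 1 − 2.269377 = -1.269377
p = 0.103479 / -1.269377 = -0.0815

p = -0.0815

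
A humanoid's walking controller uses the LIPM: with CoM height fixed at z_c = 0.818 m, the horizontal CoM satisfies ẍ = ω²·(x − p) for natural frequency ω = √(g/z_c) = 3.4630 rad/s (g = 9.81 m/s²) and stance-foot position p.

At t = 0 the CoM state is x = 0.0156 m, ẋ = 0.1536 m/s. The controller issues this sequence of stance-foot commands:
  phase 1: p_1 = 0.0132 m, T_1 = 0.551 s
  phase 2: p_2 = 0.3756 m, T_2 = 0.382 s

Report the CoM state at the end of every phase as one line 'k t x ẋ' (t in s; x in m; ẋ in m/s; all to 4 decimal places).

1 0.5510 0.1677 0.5564
2 0.9330 0.2378 -0.1372

phase 1: p=0.0132, T=0.551, ωT=1.908113, cosh=3.444359, sinh=3.295999; start (x,ẋ)=(0.015600, 0.153600) → end (x,ẋ)=(0.167659, 0.556447)
phase 2: p=0.3756, T=0.382, ωT=1.322866, cosh=2.010268, sinh=1.743897; start (x,ẋ)=(0.167659, 0.556447) → end (x,ẋ)=(0.237799, -0.137171)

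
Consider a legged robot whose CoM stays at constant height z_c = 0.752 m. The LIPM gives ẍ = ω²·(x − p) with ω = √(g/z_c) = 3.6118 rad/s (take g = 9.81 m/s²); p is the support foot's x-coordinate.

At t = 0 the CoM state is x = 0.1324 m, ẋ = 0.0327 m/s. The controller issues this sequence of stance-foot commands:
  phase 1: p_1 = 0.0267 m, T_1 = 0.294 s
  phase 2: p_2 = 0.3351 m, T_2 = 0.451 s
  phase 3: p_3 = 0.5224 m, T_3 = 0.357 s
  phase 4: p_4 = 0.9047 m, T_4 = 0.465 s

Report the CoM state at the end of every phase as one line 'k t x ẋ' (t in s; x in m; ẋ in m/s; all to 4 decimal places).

1 0.2940 0.2093 0.5389
2 0.7450 0.3679 0.3132
3 1.1020 0.3661 -0.3245
4 1.5670 -0.8222 -5.9349

phase 1: p=0.0267, T=0.294, ωT=1.061869, cosh=1.618790, sinh=1.272981; start (x,ẋ)=(0.132400, 0.032700) → end (x,ẋ)=(0.209331, 0.538917)
phase 2: p=0.3351, T=0.451, ωT=1.628922, cosh=2.647258, sinh=2.451117; start (x,ẋ)=(0.209331, 0.538917) → end (x,ẋ)=(0.367889, 0.313228)
phase 3: p=0.5224, T=0.357, ωT=1.289413, cosh=1.953043, sinh=1.677610; start (x,ẋ)=(0.367889, 0.313228) → end (x,ẋ)=(0.366122, -0.324463)
phase 4: p=0.9047, T=0.465, ωT=1.679487, cosh=2.774637, sinh=2.588167; start (x,ẋ)=(0.366122, -0.324463) → end (x,ẋ)=(-0.822165, -5.934865)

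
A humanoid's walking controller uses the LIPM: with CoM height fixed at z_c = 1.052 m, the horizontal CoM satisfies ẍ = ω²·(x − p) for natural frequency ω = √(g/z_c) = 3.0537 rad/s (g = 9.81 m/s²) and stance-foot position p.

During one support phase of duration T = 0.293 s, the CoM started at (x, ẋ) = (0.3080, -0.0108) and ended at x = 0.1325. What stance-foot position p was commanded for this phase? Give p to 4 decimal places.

p = 0.7099

ωT = 3.0537·0.293 = 0.894734; cosh(ωT) = 1.427701, sinh(ωT) = 1.018984
x(T) = p + (x₀−p)·cosh(ωT) + (ẋ₀/ω)·sinh(ωT) ⇒ p·(1 − cosh) = x(T) − x₀·cosh − (ẋ₀/ω)·sinh
numerator   = 0.1325 − (0.3080)·1.427701 − (-0.0108/3.0537)·1.018984 = -0.303628
denominator = 1 − 1.427701 = -0.427701
p = -0.303628 / -0.427701 = 0.7099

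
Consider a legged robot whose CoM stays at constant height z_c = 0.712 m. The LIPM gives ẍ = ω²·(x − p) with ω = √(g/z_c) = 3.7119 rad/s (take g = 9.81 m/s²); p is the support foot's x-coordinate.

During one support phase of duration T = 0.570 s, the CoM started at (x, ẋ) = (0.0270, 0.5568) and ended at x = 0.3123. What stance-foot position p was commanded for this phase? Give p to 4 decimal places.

ωT = 3.7119·0.570 = 2.115783; cosh(ωT) = 4.208309, sinh(ωT) = 4.087770
x(T) = p + (x₀−p)·cosh(ωT) + (ẋ₀/ω)·sinh(ωT) ⇒ p·(1 − cosh) = x(T) − x₀·cosh − (ẋ₀/ω)·sinh
numerator   = 0.3123 − (0.0270)·4.208309 − (0.5568/3.7119)·4.087770 = -0.414506
denominator = 1 − 4.208309 = -3.208309
p = -0.414506 / -3.208309 = 0.1292

p = 0.1292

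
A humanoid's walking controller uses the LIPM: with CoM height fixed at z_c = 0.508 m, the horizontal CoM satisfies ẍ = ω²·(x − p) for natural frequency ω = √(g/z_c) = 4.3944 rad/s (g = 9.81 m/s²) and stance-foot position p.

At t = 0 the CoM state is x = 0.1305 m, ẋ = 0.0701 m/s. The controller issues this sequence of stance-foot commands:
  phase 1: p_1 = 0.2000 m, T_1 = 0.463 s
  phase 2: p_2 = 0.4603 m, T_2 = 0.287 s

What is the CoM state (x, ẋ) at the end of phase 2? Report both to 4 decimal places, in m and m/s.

x = -0.7604, ẋ = -5.0263

phase 1: p=0.2000, T=0.463, ωT=2.034607, cosh=3.889989, sinh=3.759258; start (x,ẋ)=(0.130500, 0.070100) → end (x,ẋ)=(-0.010386, -0.875430)
phase 2: p=0.4603, T=0.287, ωT=1.261193, cosh=1.906473, sinh=1.623157; start (x,ẋ)=(-0.010386, -0.875430) → end (x,ẋ)=(-0.760407, -5.026292)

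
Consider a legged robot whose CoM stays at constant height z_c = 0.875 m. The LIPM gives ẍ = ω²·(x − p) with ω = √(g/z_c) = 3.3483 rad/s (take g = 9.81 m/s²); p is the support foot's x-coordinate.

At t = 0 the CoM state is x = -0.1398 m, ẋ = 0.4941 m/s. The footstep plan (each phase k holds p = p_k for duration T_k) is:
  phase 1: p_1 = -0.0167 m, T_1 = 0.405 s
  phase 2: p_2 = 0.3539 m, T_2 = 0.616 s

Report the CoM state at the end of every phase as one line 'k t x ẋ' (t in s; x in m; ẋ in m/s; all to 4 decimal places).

1 0.4050 -0.0041 0.2757
2 1.0210 -0.7582 -3.5362

phase 1: p=-0.0167, T=0.405, ωT=1.356062, cosh=2.069276, sinh=1.811602; start (x,ẋ)=(-0.139800, 0.494100) → end (x,ẋ)=(-0.004094, 0.275731)
phase 2: p=0.3539, T=0.616, ωT=2.062553, cosh=3.996577, sinh=3.869448; start (x,ẋ)=(-0.004094, 0.275731) → end (x,ẋ)=(-0.758205, -3.536222)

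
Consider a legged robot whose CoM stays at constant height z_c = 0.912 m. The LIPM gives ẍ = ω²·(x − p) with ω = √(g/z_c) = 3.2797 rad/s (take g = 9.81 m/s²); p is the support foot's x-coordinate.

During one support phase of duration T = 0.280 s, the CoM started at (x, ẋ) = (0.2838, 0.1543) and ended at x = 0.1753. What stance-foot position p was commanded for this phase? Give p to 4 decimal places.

ωT = 3.2797·0.280 = 0.918316; cosh(ωT) = 1.452130, sinh(ωT) = 1.052939
x(T) = p + (x₀−p)·cosh(ωT) + (ẋ₀/ω)·sinh(ωT) ⇒ p·(1 − cosh) = x(T) − x₀·cosh − (ẋ₀/ω)·sinh
numerator   = 0.1753 − (0.2838)·1.452130 − (0.1543/3.2797)·1.052939 = -0.286352
denominator = 1 − 1.452130 = -0.452130
p = -0.286352 / -0.452130 = 0.6333

p = 0.6333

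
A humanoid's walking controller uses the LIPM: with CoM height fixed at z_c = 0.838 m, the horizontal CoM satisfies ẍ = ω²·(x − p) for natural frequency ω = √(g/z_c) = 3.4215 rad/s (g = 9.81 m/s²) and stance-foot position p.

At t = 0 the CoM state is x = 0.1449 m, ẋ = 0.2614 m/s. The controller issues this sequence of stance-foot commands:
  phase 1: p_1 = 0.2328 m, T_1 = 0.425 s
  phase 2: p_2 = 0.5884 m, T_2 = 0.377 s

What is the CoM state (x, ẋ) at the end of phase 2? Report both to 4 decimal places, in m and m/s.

phase 1: p=0.2328, T=0.425, ωT=1.454137, cosh=2.257196, sinh=2.023594; start (x,ẋ)=(0.144900, 0.261400) → end (x,ẋ)=(0.188994, -0.018565)
phase 2: p=0.5884, T=0.377, ωT=1.289905, cosh=1.953870, sinh=1.678573; start (x,ẋ)=(0.188994, -0.018565) → end (x,ẋ)=(-0.201096, -2.330159)

x = -0.2011, ẋ = -2.3302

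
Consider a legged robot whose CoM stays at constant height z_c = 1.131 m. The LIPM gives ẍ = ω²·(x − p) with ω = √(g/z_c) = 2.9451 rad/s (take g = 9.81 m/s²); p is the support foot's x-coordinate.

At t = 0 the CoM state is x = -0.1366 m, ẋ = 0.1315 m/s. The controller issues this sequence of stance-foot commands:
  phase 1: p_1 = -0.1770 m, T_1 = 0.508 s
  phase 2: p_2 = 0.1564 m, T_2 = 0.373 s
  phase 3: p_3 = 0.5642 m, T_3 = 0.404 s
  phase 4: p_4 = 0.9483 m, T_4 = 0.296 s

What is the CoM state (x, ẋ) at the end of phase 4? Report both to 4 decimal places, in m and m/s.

phase 1: p=-0.1770, T=0.508, ωT=1.496111, cosh=2.344146, sinh=2.120147; start (x,ẋ)=(-0.136600, 0.131500) → end (x,ẋ)=(0.012369, 0.560515)
phase 2: p=0.1564, T=0.373, ωT=1.098522, cosh=1.666547, sinh=1.333183; start (x,ẋ)=(0.012369, 0.560515) → end (x,ẋ)=(0.170098, 0.368606)
phase 3: p=0.5642, T=0.404, ωT=1.189820, cosh=1.795383, sinh=1.491107; start (x,ẋ)=(0.170098, 0.368606) → end (x,ẋ)=(0.043262, -1.068892)
phase 4: p=0.9483, T=0.296, ωT=0.871750, cosh=1.404655, sinh=0.986436; start (x,ẋ)=(0.043262, -1.068892) → end (x,ẋ)=(-0.680982, -4.130696)

x = -0.6810, ẋ = -4.1307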